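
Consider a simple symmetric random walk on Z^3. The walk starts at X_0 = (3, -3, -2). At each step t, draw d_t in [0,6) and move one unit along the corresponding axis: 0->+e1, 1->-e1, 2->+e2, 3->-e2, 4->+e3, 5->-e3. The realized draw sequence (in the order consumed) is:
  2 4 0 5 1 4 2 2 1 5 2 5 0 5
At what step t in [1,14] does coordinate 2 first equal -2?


t=0: X=(3, -3, -2), d=2 → +e2, X_1=(3, -2, -2)
t=1: X=(3, -2, -2), d=4 → +e3, X_2=(3, -2, -1)
t=2: X=(3, -2, -1), d=0 → +e1, X_3=(4, -2, -1)
t=3: X=(4, -2, -1), d=5 → -e3, X_4=(4, -2, -2)
t=4: X=(4, -2, -2), d=1 → -e1, X_5=(3, -2, -2)
t=5: X=(3, -2, -2), d=4 → +e3, X_6=(3, -2, -1)
t=6: X=(3, -2, -1), d=2 → +e2, X_7=(3, -1, -1)
t=7: X=(3, -1, -1), d=2 → +e2, X_8=(3, 0, -1)
t=8: X=(3, 0, -1), d=1 → -e1, X_9=(2, 0, -1)
t=9: X=(2, 0, -1), d=5 → -e3, X_10=(2, 0, -2)
t=10: X=(2, 0, -2), d=2 → +e2, X_11=(2, 1, -2)
t=11: X=(2, 1, -2), d=5 → -e3, X_12=(2, 1, -3)
t=12: X=(2, 1, -3), d=0 → +e1, X_13=(3, 1, -3)
t=13: X=(3, 1, -3), d=5 → -e3, X_14=(3, 1, -4)

1


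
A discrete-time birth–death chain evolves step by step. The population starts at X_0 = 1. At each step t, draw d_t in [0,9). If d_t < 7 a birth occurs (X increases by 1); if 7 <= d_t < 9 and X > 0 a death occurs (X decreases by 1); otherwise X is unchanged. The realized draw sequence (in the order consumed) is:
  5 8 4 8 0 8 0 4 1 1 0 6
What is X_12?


7

t=0: X=1, d=5 → birth, X_1=2
t=1: X=2, d=8 → death, X_2=1
t=2: X=1, d=4 → birth, X_3=2
t=3: X=2, d=8 → death, X_4=1
t=4: X=1, d=0 → birth, X_5=2
t=5: X=2, d=8 → death, X_6=1
t=6: X=1, d=0 → birth, X_7=2
t=7: X=2, d=4 → birth, X_8=3
t=8: X=3, d=1 → birth, X_9=4
t=9: X=4, d=1 → birth, X_10=5
t=10: X=5, d=0 → birth, X_11=6
t=11: X=6, d=6 → birth, X_12=7


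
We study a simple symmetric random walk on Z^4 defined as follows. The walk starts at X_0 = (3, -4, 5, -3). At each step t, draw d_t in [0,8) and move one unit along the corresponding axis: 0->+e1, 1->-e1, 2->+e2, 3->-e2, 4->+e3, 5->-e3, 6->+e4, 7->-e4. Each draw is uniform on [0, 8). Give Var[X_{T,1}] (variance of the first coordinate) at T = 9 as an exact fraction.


Outcome values over d=0..7: [1, -1, 0, 0, 0, 0, 0, 0]
Σy = 0, Σy² = 2, M = 8
μ = 0/8 = 0,  σ² = 2/8 − (0)² = 1/4
Independent increments: Var[X_9] = 9·σ² = 9·(1/4) = 9/4

9/4


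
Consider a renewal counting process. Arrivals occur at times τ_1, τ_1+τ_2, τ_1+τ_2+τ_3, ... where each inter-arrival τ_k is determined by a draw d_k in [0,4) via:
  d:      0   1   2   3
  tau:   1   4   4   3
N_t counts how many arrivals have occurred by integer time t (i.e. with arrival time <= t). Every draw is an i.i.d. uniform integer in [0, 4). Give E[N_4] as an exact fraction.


309/256

Inter-arrival values over d=0..3: [1, 4, 4, 3]
Each d has probability 1/4, so the pmf of τ is: f(1) = 1/4, f(3) = 1/4, f(4) = 1/2
Renewal equation for m(n) = E[N_n]: condition on τ_1 = k (if k <= n, one arrival plus a fresh copy on the remaining n−k steps): m(n) = F(n) + Σ_{k<=n} f(k)·m(n−k), where F(n) = P(τ <= n) and m(0) = 0
m(1) = F(1) = 1/4
m(2) = F(2) + f(1)·m(1) = 1/4 + 1/4·1/4 = 5/16
m(3) = F(3) + f(1)·m(2) = 1/2 + 1/4·5/16 = 37/64
m(4) = F(4) + f(1)·m(3) + f(3)·m(1) = 1 + 1/4·37/64 + 1/4·1/4 = 309/256
E[N_4] = m(4) = 309/256


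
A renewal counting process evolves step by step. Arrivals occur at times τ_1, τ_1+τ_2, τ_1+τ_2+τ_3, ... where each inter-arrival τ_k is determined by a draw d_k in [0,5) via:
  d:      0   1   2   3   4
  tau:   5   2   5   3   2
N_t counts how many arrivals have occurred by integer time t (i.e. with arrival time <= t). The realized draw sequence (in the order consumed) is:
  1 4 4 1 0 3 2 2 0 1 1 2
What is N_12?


4

draw d_1=1: τ_1=2, arrival time A_1=2
draw d_2=4: τ_2=2, arrival time A_2=4
draw d_3=4: τ_3=2, arrival time A_3=6
draw d_4=1: τ_4=2, arrival time A_4=8
draw d_5=0: τ_5=5, arrival time A_5=13
draw d_6=3: τ_6=3, arrival time A_6=16
draw d_7=2: τ_7=5, arrival time A_7=21
draw d_8=2: τ_8=5, arrival time A_8=26
draw d_9=0: τ_9=5, arrival time A_9=31
draw d_10=1: τ_10=2, arrival time A_10=33
draw d_11=1: τ_11=2, arrival time A_11=35
draw d_12=2: τ_12=5, arrival time A_12=40
N_t over t=0..12: 0:0 1:0 2:1 3:1 4:2 5:2 6:3 7:3 8:4 9:4 10:4 11:4 12:4


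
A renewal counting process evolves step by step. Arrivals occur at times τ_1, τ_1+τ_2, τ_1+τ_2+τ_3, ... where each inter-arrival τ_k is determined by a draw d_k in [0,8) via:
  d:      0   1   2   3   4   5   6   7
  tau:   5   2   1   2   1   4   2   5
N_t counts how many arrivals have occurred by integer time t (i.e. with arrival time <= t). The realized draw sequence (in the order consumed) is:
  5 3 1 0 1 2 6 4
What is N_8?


draw d_1=5: τ_1=4, arrival time A_1=4
draw d_2=3: τ_2=2, arrival time A_2=6
draw d_3=1: τ_3=2, arrival time A_3=8
draw d_4=0: τ_4=5, arrival time A_4=13
draw d_5=1: τ_5=2, arrival time A_5=15
draw d_6=2: τ_6=1, arrival time A_6=16
draw d_7=6: τ_7=2, arrival time A_7=18
draw d_8=4: τ_8=1, arrival time A_8=19
N_t over t=0..8: 0:0 1:0 2:0 3:0 4:1 5:1 6:2 7:2 8:3

3


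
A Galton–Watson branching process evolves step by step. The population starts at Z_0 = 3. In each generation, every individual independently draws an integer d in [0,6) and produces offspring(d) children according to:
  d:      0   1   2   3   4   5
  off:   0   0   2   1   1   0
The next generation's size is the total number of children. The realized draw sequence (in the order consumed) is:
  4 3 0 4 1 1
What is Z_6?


0

gen 0: Z_0=3, draws=[4, 3, 0], offspring=[1, 1, 0], Z_1=2
gen 1: Z_1=2, draws=[4, 1], offspring=[1, 0], Z_2=1
gen 2: Z_2=1, draws=[1], offspring=[0], Z_3=0
gen 3: Z_3=0, draws=[], offspring=[], Z_4=0
gen 4: Z_4=0, draws=[], offspring=[], Z_5=0
gen 5: Z_5=0, draws=[], offspring=[], Z_6=0


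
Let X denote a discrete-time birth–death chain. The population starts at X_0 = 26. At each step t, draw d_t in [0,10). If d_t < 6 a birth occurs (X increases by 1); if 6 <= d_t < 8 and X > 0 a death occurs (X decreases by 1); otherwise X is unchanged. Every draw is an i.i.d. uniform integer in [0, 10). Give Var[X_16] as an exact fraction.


X can drop by at most 1 per step and X_0 = 26 > T = 16, so X_t >= 26 − t >= 10 > 0 for every t <= 16: the floor at 0 (the 'and X > 0' condition) never binds. Hence X_16 = X_0 + Σ_{t<16} Y_t with i.i.d. increments Y_t = y(d_t) ∈ {+1, −1, 0}.
Outcome values over d=0..9: [1, 1, 1, 1, 1, 1, -1, -1, 0, 0]
Σy = 4, Σy² = 8, M = 10
μ = 4/10 = 2/5,  σ² = 8/10 − (2/5)² = 16/25
Independent increments: Var[X_16] = 16·σ² = 16·(16/25) = 256/25

256/25


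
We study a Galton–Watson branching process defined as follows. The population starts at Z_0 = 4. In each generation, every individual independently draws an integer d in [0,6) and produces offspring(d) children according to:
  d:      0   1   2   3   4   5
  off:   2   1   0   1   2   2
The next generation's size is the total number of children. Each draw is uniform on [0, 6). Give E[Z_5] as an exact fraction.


Outcome values over d=0..5: [2, 1, 0, 1, 2, 2]
Σy = 8, Σy² = 14, M = 6
μ = 8/6 = 4/3,  σ² = 14/6 − (4/3)² = 5/9
E[Z_0] = 4
E[Z_1] = 4/3·E[Z_0] = 16/3
E[Z_2] = 4/3·E[Z_1] = 64/9
E[Z_3] = 4/3·E[Z_2] = 256/27
E[Z_4] = 4/3·E[Z_3] = 1024/81
E[Z_5] = 4/3·E[Z_4] = 4096/243

4096/243


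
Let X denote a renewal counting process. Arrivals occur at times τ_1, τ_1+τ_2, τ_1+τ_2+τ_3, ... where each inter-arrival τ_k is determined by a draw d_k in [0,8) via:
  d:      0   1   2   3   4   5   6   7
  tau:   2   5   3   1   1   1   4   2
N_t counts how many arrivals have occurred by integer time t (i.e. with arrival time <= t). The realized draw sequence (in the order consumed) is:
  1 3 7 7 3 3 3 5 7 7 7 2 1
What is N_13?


7

draw d_1=1: τ_1=5, arrival time A_1=5
draw d_2=3: τ_2=1, arrival time A_2=6
draw d_3=7: τ_3=2, arrival time A_3=8
draw d_4=7: τ_4=2, arrival time A_4=10
draw d_5=3: τ_5=1, arrival time A_5=11
draw d_6=3: τ_6=1, arrival time A_6=12
draw d_7=3: τ_7=1, arrival time A_7=13
draw d_8=5: τ_8=1, arrival time A_8=14
draw d_9=7: τ_9=2, arrival time A_9=16
draw d_10=7: τ_10=2, arrival time A_10=18
draw d_11=7: τ_11=2, arrival time A_11=20
draw d_12=2: τ_12=3, arrival time A_12=23
draw d_13=1: τ_13=5, arrival time A_13=28
N_t over t=0..13: 0:0 1:0 2:0 3:0 4:0 5:1 6:2 7:2 8:3 9:3 10:4 11:5 12:6 13:7


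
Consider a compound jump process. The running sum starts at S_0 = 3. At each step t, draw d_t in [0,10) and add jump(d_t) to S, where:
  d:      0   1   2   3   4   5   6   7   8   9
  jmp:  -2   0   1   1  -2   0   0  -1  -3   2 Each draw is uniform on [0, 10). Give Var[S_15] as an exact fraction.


168/5

Outcome values over d=0..9: [-2, 0, 1, 1, -2, 0, 0, -1, -3, 2]
Σy = -4, Σy² = 24, M = 10
μ = -4/10 = -2/5,  σ² = 24/10 − (-2/5)² = 56/25
Independent increments: Var[S_15] = 15·σ² = 15·(56/25) = 168/5


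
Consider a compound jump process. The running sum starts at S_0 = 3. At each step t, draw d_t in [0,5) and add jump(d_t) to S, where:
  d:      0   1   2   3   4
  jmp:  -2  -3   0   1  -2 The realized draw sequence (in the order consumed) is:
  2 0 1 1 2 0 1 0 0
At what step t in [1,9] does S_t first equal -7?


t=0: S=3, d=2, jump=0, S_1=3
t=1: S=3, d=0, jump=-2, S_2=1
t=2: S=1, d=1, jump=-3, S_3=-2
t=3: S=-2, d=1, jump=-3, S_4=-5
t=4: S=-5, d=2, jump=0, S_5=-5
t=5: S=-5, d=0, jump=-2, S_6=-7
t=6: S=-7, d=1, jump=-3, S_7=-10
t=7: S=-10, d=0, jump=-2, S_8=-12
t=8: S=-12, d=0, jump=-2, S_9=-14

6


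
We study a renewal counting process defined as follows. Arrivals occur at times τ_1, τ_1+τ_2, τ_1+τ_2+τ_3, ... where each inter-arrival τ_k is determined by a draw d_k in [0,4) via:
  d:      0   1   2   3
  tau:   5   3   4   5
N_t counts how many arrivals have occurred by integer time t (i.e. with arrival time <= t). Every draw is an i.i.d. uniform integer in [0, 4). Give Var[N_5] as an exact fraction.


0

Inter-arrival values over d=0..3: [5, 3, 4, 5]
Each d has probability 1/4, so the pmf of τ is: f(3) = 1/4, f(4) = 1/4, f(5) = 1/2
Let p_n(j) = P(N_n = j), with p_0 = [1]. Condition on τ_1: p_n(0) = P(τ > n), and for j >= 1, p_n(j) = Σ_{k<=n} f(k)·p_{n−k}(j−1)
p_1 = [1]  (j = 0)
p_2 = [1]  (j = 0)
p_3 = [3/4, 1/4]  (j = 0..1)
p_4 = [1/2, 1/2]  (j = 0..1)
p_5 = [0, 1]  (j = 0..1)
E[N_5] = Σ j·p_5(j) = 1;  E[N_5²] = Σ j²·p_5(j) = 1
Var[N_5] = 1 − (1)² = 0


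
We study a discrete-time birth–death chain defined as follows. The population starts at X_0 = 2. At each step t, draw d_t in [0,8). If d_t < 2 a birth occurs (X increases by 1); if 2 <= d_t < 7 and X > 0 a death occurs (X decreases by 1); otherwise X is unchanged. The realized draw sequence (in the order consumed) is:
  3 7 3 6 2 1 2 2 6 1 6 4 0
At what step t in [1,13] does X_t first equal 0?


t=0: X=2, d=3 → death, X_1=1
t=1: X=1, d=7 → hold, X_2=1
t=2: X=1, d=3 → death, X_3=0
t=3: X=0, d=6 → hold, X_4=0
t=4: X=0, d=2 → hold, X_5=0
t=5: X=0, d=1 → birth, X_6=1
t=6: X=1, d=2 → death, X_7=0
t=7: X=0, d=2 → hold, X_8=0
t=8: X=0, d=6 → hold, X_9=0
t=9: X=0, d=1 → birth, X_10=1
t=10: X=1, d=6 → death, X_11=0
t=11: X=0, d=4 → hold, X_12=0
t=12: X=0, d=0 → birth, X_13=1

3


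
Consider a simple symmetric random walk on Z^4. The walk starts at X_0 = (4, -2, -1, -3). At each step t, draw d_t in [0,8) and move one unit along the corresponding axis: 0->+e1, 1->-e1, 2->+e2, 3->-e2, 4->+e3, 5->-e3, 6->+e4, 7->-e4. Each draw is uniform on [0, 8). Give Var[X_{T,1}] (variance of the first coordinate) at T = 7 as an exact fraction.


7/4

Outcome values over d=0..7: [1, -1, 0, 0, 0, 0, 0, 0]
Σy = 0, Σy² = 2, M = 8
μ = 0/8 = 0,  σ² = 2/8 − (0)² = 1/4
Independent increments: Var[X_7] = 7·σ² = 7·(1/4) = 7/4


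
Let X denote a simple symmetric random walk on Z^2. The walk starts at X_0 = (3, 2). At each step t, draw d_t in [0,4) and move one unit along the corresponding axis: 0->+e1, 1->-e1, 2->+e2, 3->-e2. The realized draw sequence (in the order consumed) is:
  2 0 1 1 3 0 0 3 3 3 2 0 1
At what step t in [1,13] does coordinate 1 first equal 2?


4

t=0: X=(3, 2), d=2 → +e2, X_1=(3, 3)
t=1: X=(3, 3), d=0 → +e1, X_2=(4, 3)
t=2: X=(4, 3), d=1 → -e1, X_3=(3, 3)
t=3: X=(3, 3), d=1 → -e1, X_4=(2, 3)
t=4: X=(2, 3), d=3 → -e2, X_5=(2, 2)
t=5: X=(2, 2), d=0 → +e1, X_6=(3, 2)
t=6: X=(3, 2), d=0 → +e1, X_7=(4, 2)
t=7: X=(4, 2), d=3 → -e2, X_8=(4, 1)
t=8: X=(4, 1), d=3 → -e2, X_9=(4, 0)
t=9: X=(4, 0), d=3 → -e2, X_10=(4, -1)
t=10: X=(4, -1), d=2 → +e2, X_11=(4, 0)
t=11: X=(4, 0), d=0 → +e1, X_12=(5, 0)
t=12: X=(5, 0), d=1 → -e1, X_13=(4, 0)


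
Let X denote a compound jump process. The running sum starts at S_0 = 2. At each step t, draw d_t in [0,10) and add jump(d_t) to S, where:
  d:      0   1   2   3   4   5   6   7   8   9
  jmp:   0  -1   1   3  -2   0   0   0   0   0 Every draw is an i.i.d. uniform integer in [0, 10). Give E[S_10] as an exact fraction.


3

Outcome values over d=0..9: [0, -1, 1, 3, -2, 0, 0, 0, 0, 0]
Σy = 1, Σy² = 15, M = 10
μ = 1/10 = 1/10,  σ² = 15/10 − (1/10)² = 149/100
E[S_10] = 2 + 10·(1/10) = 3


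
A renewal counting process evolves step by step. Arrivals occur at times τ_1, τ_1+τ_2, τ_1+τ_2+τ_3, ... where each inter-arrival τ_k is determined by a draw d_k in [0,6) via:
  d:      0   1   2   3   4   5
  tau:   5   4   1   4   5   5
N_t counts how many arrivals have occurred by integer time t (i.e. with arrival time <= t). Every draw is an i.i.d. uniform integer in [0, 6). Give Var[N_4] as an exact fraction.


550247/1679616

Inter-arrival values over d=0..5: [5, 4, 1, 4, 5, 5]
Each d has probability 1/6, so the pmf of τ is: f(1) = 1/6, f(4) = 1/3, f(5) = 1/2
Let p_n(j) = P(N_n = j), with p_0 = [1]. Condition on τ_1: p_n(0) = P(τ > n), and for j >= 1, p_n(j) = Σ_{k<=n} f(k)·p_{n−k}(j−1)
p_1 = [5/6, 1/6]  (j = 0..1)
p_2 = [5/6, 5/36, 1/36]  (j = 0..2)
p_3 = [5/6, 5/36, 5/216, 1/216]  (j = 0..3)
p_4 = [1/2, 17/36, 5/216, 5/1296, 1/1296]  (j = 0..4)
E[N_4] = Σ j·p_4(j) = 691/1296;  E[N_4²] = Σ j²·p_4(j) = 793/1296
Var[N_4] = 793/1296 − (691/1296)² = 550247/1679616


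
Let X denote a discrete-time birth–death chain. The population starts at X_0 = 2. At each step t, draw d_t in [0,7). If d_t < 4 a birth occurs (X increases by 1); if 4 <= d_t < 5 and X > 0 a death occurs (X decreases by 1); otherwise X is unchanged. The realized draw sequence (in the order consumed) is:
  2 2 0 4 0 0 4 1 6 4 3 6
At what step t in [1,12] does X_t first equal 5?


t=0: X=2, d=2 → birth, X_1=3
t=1: X=3, d=2 → birth, X_2=4
t=2: X=4, d=0 → birth, X_3=5
t=3: X=5, d=4 → death, X_4=4
t=4: X=4, d=0 → birth, X_5=5
t=5: X=5, d=0 → birth, X_6=6
t=6: X=6, d=4 → death, X_7=5
t=7: X=5, d=1 → birth, X_8=6
t=8: X=6, d=6 → hold, X_9=6
t=9: X=6, d=4 → death, X_10=5
t=10: X=5, d=3 → birth, X_11=6
t=11: X=6, d=6 → hold, X_12=6

3


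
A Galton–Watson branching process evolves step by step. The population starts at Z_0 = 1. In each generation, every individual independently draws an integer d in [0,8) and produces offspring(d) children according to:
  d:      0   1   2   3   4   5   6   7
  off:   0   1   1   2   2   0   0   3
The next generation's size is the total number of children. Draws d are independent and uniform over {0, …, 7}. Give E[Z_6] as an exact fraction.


Outcome values over d=0..7: [0, 1, 1, 2, 2, 0, 0, 3]
Σy = 9, Σy² = 19, M = 8
μ = 9/8 = 9/8,  σ² = 19/8 − (9/8)² = 71/64
E[Z_0] = 1
E[Z_1] = 9/8·E[Z_0] = 9/8
E[Z_2] = 9/8·E[Z_1] = 81/64
E[Z_3] = 9/8·E[Z_2] = 729/512
E[Z_4] = 9/8·E[Z_3] = 6561/4096
E[Z_5] = 9/8·E[Z_4] = 59049/32768
E[Z_6] = 9/8·E[Z_5] = 531441/262144

531441/262144


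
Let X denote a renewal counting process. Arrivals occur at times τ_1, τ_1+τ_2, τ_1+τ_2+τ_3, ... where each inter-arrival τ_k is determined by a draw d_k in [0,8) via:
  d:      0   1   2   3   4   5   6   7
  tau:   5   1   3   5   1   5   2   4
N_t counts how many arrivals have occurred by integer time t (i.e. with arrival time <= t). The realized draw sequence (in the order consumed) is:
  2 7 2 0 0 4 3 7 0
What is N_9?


2

draw d_1=2: τ_1=3, arrival time A_1=3
draw d_2=7: τ_2=4, arrival time A_2=7
draw d_3=2: τ_3=3, arrival time A_3=10
draw d_4=0: τ_4=5, arrival time A_4=15
draw d_5=0: τ_5=5, arrival time A_5=20
draw d_6=4: τ_6=1, arrival time A_6=21
draw d_7=3: τ_7=5, arrival time A_7=26
draw d_8=7: τ_8=4, arrival time A_8=30
draw d_9=0: τ_9=5, arrival time A_9=35
N_t over t=0..9: 0:0 1:0 2:0 3:1 4:1 5:1 6:1 7:2 8:2 9:2


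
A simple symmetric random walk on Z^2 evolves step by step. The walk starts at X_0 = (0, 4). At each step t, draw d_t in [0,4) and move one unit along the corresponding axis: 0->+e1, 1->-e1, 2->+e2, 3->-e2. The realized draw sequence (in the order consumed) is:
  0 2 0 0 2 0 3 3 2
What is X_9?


(4, 5)

t=0: X=(0, 4), d=0 → +e1, X_1=(1, 4)
t=1: X=(1, 4), d=2 → +e2, X_2=(1, 5)
t=2: X=(1, 5), d=0 → +e1, X_3=(2, 5)
t=3: X=(2, 5), d=0 → +e1, X_4=(3, 5)
t=4: X=(3, 5), d=2 → +e2, X_5=(3, 6)
t=5: X=(3, 6), d=0 → +e1, X_6=(4, 6)
t=6: X=(4, 6), d=3 → -e2, X_7=(4, 5)
t=7: X=(4, 5), d=3 → -e2, X_8=(4, 4)
t=8: X=(4, 4), d=2 → +e2, X_9=(4, 5)


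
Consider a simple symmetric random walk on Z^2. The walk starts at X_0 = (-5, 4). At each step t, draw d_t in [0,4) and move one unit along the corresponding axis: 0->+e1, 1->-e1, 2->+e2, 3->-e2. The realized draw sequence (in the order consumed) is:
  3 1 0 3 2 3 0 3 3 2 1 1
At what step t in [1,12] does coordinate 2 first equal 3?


1

t=0: X=(-5, 4), d=3 → -e2, X_1=(-5, 3)
t=1: X=(-5, 3), d=1 → -e1, X_2=(-6, 3)
t=2: X=(-6, 3), d=0 → +e1, X_3=(-5, 3)
t=3: X=(-5, 3), d=3 → -e2, X_4=(-5, 2)
t=4: X=(-5, 2), d=2 → +e2, X_5=(-5, 3)
t=5: X=(-5, 3), d=3 → -e2, X_6=(-5, 2)
t=6: X=(-5, 2), d=0 → +e1, X_7=(-4, 2)
t=7: X=(-4, 2), d=3 → -e2, X_8=(-4, 1)
t=8: X=(-4, 1), d=3 → -e2, X_9=(-4, 0)
t=9: X=(-4, 0), d=2 → +e2, X_10=(-4, 1)
t=10: X=(-4, 1), d=1 → -e1, X_11=(-5, 1)
t=11: X=(-5, 1), d=1 → -e1, X_12=(-6, 1)


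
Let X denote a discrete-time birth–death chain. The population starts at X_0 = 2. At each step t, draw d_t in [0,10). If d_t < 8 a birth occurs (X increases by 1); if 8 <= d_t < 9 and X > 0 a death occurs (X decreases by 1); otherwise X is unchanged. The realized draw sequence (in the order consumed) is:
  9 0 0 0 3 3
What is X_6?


t=0: X=2, d=9 → hold, X_1=2
t=1: X=2, d=0 → birth, X_2=3
t=2: X=3, d=0 → birth, X_3=4
t=3: X=4, d=0 → birth, X_4=5
t=4: X=5, d=3 → birth, X_5=6
t=5: X=6, d=3 → birth, X_6=7

7


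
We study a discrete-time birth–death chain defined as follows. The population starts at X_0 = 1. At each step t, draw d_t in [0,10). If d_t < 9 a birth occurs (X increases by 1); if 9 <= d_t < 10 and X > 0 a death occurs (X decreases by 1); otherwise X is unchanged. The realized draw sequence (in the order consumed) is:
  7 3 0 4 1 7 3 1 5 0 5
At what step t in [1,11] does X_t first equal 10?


t=0: X=1, d=7 → birth, X_1=2
t=1: X=2, d=3 → birth, X_2=3
t=2: X=3, d=0 → birth, X_3=4
t=3: X=4, d=4 → birth, X_4=5
t=4: X=5, d=1 → birth, X_5=6
t=5: X=6, d=7 → birth, X_6=7
t=6: X=7, d=3 → birth, X_7=8
t=7: X=8, d=1 → birth, X_8=9
t=8: X=9, d=5 → birth, X_9=10
t=9: X=10, d=0 → birth, X_10=11
t=10: X=11, d=5 → birth, X_11=12

9


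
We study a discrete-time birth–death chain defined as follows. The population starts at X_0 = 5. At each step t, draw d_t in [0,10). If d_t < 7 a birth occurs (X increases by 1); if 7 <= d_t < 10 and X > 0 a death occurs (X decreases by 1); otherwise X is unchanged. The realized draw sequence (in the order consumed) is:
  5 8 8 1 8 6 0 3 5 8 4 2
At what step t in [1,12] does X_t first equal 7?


8

t=0: X=5, d=5 → birth, X_1=6
t=1: X=6, d=8 → death, X_2=5
t=2: X=5, d=8 → death, X_3=4
t=3: X=4, d=1 → birth, X_4=5
t=4: X=5, d=8 → death, X_5=4
t=5: X=4, d=6 → birth, X_6=5
t=6: X=5, d=0 → birth, X_7=6
t=7: X=6, d=3 → birth, X_8=7
t=8: X=7, d=5 → birth, X_9=8
t=9: X=8, d=8 → death, X_10=7
t=10: X=7, d=4 → birth, X_11=8
t=11: X=8, d=2 → birth, X_12=9


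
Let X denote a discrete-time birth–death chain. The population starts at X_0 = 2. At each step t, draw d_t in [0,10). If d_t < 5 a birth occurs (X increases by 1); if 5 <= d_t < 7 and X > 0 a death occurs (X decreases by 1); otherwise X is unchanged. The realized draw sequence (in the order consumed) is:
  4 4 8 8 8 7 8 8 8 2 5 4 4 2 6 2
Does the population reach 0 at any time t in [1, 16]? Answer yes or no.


no

t=0: X=2, d=4 → birth, X_1=3
t=1: X=3, d=4 → birth, X_2=4
t=2: X=4, d=8 → hold, X_3=4
t=3: X=4, d=8 → hold, X_4=4
t=4: X=4, d=8 → hold, X_5=4
t=5: X=4, d=7 → hold, X_6=4
t=6: X=4, d=8 → hold, X_7=4
t=7: X=4, d=8 → hold, X_8=4
t=8: X=4, d=8 → hold, X_9=4
t=9: X=4, d=2 → birth, X_10=5
t=10: X=5, d=5 → death, X_11=4
t=11: X=4, d=4 → birth, X_12=5
t=12: X=5, d=4 → birth, X_13=6
t=13: X=6, d=2 → birth, X_14=7
t=14: X=7, d=6 → death, X_15=6
t=15: X=6, d=2 → birth, X_16=7


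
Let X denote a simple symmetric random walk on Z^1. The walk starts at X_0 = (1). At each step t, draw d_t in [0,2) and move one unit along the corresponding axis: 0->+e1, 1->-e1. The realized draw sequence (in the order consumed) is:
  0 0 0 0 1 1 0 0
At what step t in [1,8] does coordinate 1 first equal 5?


4

t=0: X=(1), d=0 → +e1, X_1=(2)
t=1: X=(2), d=0 → +e1, X_2=(3)
t=2: X=(3), d=0 → +e1, X_3=(4)
t=3: X=(4), d=0 → +e1, X_4=(5)
t=4: X=(5), d=1 → -e1, X_5=(4)
t=5: X=(4), d=1 → -e1, X_6=(3)
t=6: X=(3), d=0 → +e1, X_7=(4)
t=7: X=(4), d=0 → +e1, X_8=(5)


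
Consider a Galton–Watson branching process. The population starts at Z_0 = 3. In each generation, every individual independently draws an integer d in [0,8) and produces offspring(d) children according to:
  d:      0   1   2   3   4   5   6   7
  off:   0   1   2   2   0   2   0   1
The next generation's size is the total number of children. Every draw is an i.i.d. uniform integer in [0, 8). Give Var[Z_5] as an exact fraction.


Outcome values over d=0..7: [0, 1, 2, 2, 0, 2, 0, 1]
Σy = 8, Σy² = 14, M = 8
μ = 8/8 = 1,  σ² = 14/8 − (1)² = 3/4
V_0 = 0, E_0 = 3
V_1 = 3/4·E_0 + (1)²·V_0 = 9/4;  E_1 = 3
V_2 = 3/4·E_1 + (1)²·V_1 = 9/2;  E_2 = 3
V_3 = 3/4·E_2 + (1)²·V_2 = 27/4;  E_3 = 3
V_4 = 3/4·E_3 + (1)²·V_3 = 9;  E_4 = 3
V_5 = 3/4·E_4 + (1)²·V_4 = 45/4;  E_5 = 3

45/4


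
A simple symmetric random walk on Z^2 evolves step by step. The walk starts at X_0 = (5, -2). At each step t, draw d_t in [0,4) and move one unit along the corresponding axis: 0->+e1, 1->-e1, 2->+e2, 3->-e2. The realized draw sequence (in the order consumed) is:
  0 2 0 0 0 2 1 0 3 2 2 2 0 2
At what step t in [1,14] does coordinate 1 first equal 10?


t=0: X=(5, -2), d=0 → +e1, X_1=(6, -2)
t=1: X=(6, -2), d=2 → +e2, X_2=(6, -1)
t=2: X=(6, -1), d=0 → +e1, X_3=(7, -1)
t=3: X=(7, -1), d=0 → +e1, X_4=(8, -1)
t=4: X=(8, -1), d=0 → +e1, X_5=(9, -1)
t=5: X=(9, -1), d=2 → +e2, X_6=(9, 0)
t=6: X=(9, 0), d=1 → -e1, X_7=(8, 0)
t=7: X=(8, 0), d=0 → +e1, X_8=(9, 0)
t=8: X=(9, 0), d=3 → -e2, X_9=(9, -1)
t=9: X=(9, -1), d=2 → +e2, X_10=(9, 0)
t=10: X=(9, 0), d=2 → +e2, X_11=(9, 1)
t=11: X=(9, 1), d=2 → +e2, X_12=(9, 2)
t=12: X=(9, 2), d=0 → +e1, X_13=(10, 2)
t=13: X=(10, 2), d=2 → +e2, X_14=(10, 3)

13


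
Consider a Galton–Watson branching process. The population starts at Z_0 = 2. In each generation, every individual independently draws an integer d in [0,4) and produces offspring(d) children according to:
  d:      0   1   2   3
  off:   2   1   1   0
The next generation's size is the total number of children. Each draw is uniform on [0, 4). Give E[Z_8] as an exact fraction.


Outcome values over d=0..3: [2, 1, 1, 0]
Σy = 4, Σy² = 6, M = 4
μ = 4/4 = 1,  σ² = 6/4 − (1)² = 1/2
E[Z_0] = 2
E[Z_1] = 1·E[Z_0] = 2
E[Z_2] = 1·E[Z_1] = 2
E[Z_3] = 1·E[Z_2] = 2
E[Z_4] = 1·E[Z_3] = 2
E[Z_5] = 1·E[Z_4] = 2
E[Z_6] = 1·E[Z_5] = 2
E[Z_7] = 1·E[Z_6] = 2
E[Z_8] = 1·E[Z_7] = 2

2


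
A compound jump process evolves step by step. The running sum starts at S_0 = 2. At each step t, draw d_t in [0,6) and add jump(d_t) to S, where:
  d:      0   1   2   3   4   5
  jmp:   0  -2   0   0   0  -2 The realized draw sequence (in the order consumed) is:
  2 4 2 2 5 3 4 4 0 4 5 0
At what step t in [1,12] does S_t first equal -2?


t=0: S=2, d=2, jump=0, S_1=2
t=1: S=2, d=4, jump=0, S_2=2
t=2: S=2, d=2, jump=0, S_3=2
t=3: S=2, d=2, jump=0, S_4=2
t=4: S=2, d=5, jump=-2, S_5=0
t=5: S=0, d=3, jump=0, S_6=0
t=6: S=0, d=4, jump=0, S_7=0
t=7: S=0, d=4, jump=0, S_8=0
t=8: S=0, d=0, jump=0, S_9=0
t=9: S=0, d=4, jump=0, S_10=0
t=10: S=0, d=5, jump=-2, S_11=-2
t=11: S=-2, d=0, jump=0, S_12=-2

11


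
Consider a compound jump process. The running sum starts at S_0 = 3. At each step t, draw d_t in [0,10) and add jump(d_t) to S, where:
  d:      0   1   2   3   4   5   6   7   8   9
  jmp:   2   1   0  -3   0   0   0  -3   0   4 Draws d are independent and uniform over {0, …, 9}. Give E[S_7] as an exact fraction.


Outcome values over d=0..9: [2, 1, 0, -3, 0, 0, 0, -3, 0, 4]
Σy = 1, Σy² = 39, M = 10
μ = 1/10 = 1/10,  σ² = 39/10 − (1/10)² = 389/100
E[S_7] = 3 + 7·(1/10) = 37/10

37/10


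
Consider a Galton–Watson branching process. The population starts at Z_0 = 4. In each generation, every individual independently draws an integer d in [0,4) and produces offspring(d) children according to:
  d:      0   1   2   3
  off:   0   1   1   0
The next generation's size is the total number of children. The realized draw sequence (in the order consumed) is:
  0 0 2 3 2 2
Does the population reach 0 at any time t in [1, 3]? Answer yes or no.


gen 0: Z_0=4, draws=[0, 0, 2, 3], offspring=[0, 0, 1, 0], Z_1=1
gen 1: Z_1=1, draws=[2], offspring=[1], Z_2=1
gen 2: Z_2=1, draws=[2], offspring=[1], Z_3=1

no


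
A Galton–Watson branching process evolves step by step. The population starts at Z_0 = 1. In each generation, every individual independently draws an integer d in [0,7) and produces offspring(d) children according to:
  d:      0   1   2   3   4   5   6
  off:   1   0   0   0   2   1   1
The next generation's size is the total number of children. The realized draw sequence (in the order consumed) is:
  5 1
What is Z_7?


0

gen 0: Z_0=1, draws=[5], offspring=[1], Z_1=1
gen 1: Z_1=1, draws=[1], offspring=[0], Z_2=0
gen 2: Z_2=0, draws=[], offspring=[], Z_3=0
gen 3: Z_3=0, draws=[], offspring=[], Z_4=0
gen 4: Z_4=0, draws=[], offspring=[], Z_5=0
gen 5: Z_5=0, draws=[], offspring=[], Z_6=0
gen 6: Z_6=0, draws=[], offspring=[], Z_7=0


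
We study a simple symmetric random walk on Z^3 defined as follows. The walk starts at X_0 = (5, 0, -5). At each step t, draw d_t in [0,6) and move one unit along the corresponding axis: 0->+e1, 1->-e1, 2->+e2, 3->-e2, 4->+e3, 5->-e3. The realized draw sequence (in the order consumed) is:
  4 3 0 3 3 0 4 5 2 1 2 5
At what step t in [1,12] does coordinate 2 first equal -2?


4

t=0: X=(5, 0, -5), d=4 → +e3, X_1=(5, 0, -4)
t=1: X=(5, 0, -4), d=3 → -e2, X_2=(5, -1, -4)
t=2: X=(5, -1, -4), d=0 → +e1, X_3=(6, -1, -4)
t=3: X=(6, -1, -4), d=3 → -e2, X_4=(6, -2, -4)
t=4: X=(6, -2, -4), d=3 → -e2, X_5=(6, -3, -4)
t=5: X=(6, -3, -4), d=0 → +e1, X_6=(7, -3, -4)
t=6: X=(7, -3, -4), d=4 → +e3, X_7=(7, -3, -3)
t=7: X=(7, -3, -3), d=5 → -e3, X_8=(7, -3, -4)
t=8: X=(7, -3, -4), d=2 → +e2, X_9=(7, -2, -4)
t=9: X=(7, -2, -4), d=1 → -e1, X_10=(6, -2, -4)
t=10: X=(6, -2, -4), d=2 → +e2, X_11=(6, -1, -4)
t=11: X=(6, -1, -4), d=5 → -e3, X_12=(6, -1, -5)


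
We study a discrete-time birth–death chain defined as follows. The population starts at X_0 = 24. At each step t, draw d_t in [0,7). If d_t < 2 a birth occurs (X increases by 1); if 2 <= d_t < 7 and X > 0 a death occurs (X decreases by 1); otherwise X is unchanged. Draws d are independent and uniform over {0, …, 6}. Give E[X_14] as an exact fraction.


18

X can drop by at most 1 per step and X_0 = 24 > T = 14, so X_t >= 24 − t >= 10 > 0 for every t <= 14: the floor at 0 (the 'and X > 0' condition) never binds. Hence X_14 = X_0 + Σ_{t<14} Y_t with i.i.d. increments Y_t = y(d_t) ∈ {+1, −1, 0}.
Outcome values over d=0..6: [1, 1, -1, -1, -1, -1, -1]
Σy = -3, Σy² = 7, M = 7
μ = -3/7 = -3/7,  σ² = 7/7 − (-3/7)² = 40/49
E[X_14] = 24 + 14·(-3/7) = 18


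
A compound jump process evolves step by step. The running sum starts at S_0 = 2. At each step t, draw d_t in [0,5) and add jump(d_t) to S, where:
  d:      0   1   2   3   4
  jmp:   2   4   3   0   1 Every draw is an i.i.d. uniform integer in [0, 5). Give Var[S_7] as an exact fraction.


14

Outcome values over d=0..4: [2, 4, 3, 0, 1]
Σy = 10, Σy² = 30, M = 5
μ = 10/5 = 2,  σ² = 30/5 − (2)² = 2
Independent increments: Var[S_7] = 7·σ² = 7·(2) = 14


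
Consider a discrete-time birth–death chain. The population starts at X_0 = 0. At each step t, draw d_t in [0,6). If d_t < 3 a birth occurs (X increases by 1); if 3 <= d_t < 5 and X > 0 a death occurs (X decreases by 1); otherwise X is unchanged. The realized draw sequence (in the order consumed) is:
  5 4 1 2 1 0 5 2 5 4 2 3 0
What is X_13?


5

t=0: X=0, d=5 → hold, X_1=0
t=1: X=0, d=4 → hold, X_2=0
t=2: X=0, d=1 → birth, X_3=1
t=3: X=1, d=2 → birth, X_4=2
t=4: X=2, d=1 → birth, X_5=3
t=5: X=3, d=0 → birth, X_6=4
t=6: X=4, d=5 → hold, X_7=4
t=7: X=4, d=2 → birth, X_8=5
t=8: X=5, d=5 → hold, X_9=5
t=9: X=5, d=4 → death, X_10=4
t=10: X=4, d=2 → birth, X_11=5
t=11: X=5, d=3 → death, X_12=4
t=12: X=4, d=0 → birth, X_13=5


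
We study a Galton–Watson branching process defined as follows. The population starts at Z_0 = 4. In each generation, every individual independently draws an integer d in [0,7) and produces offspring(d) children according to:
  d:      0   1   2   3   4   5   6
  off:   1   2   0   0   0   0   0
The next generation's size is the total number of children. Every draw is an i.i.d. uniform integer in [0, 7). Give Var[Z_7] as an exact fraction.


Outcome values over d=0..6: [1, 2, 0, 0, 0, 0, 0]
Σy = 3, Σy² = 5, M = 7
μ = 3/7 = 3/7,  σ² = 5/7 − (3/7)² = 26/49
V_0 = 0, E_0 = 4
V_1 = 26/49·E_0 + (3/7)²·V_0 = 104/49;  E_1 = 12/7
V_2 = 26/49·E_1 + (3/7)²·V_1 = 3120/2401;  E_2 = 36/49
V_3 = 26/49·E_2 + (3/7)²·V_2 = 73944/117649;  E_3 = 108/343
V_4 = 26/49·E_3 + (3/7)²·V_3 = 1628640/5764801;  E_4 = 324/2401
V_5 = 26/49·E_4 + (3/7)²·V_4 = 34883784/282475249;  E_5 = 972/16807
V_6 = 26/49·E_5 + (3/7)²·V_5 = 738700560/13841287201;  E_6 = 2916/117649
V_7 = 26/49·E_6 + (3/7)²·V_6 = 15567981624/678223072849;  E_7 = 8748/823543

15567981624/678223072849


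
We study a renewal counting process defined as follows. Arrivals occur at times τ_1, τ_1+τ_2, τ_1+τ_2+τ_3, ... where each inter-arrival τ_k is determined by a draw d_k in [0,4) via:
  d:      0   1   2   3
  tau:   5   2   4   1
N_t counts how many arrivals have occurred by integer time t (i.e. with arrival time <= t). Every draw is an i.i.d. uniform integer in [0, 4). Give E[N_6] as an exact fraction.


7561/4096

Inter-arrival values over d=0..3: [5, 2, 4, 1]
Each d has probability 1/4, so the pmf of τ is: f(1) = 1/4, f(2) = 1/4, f(4) = 1/4, f(5) = 1/4
Renewal equation for m(n) = E[N_n]: condition on τ_1 = k (if k <= n, one arrival plus a fresh copy on the remaining n−k steps): m(n) = F(n) + Σ_{k<=n} f(k)·m(n−k), where F(n) = P(τ <= n) and m(0) = 0
m(1) = F(1) = 1/4
m(2) = F(2) + f(1)·m(1) = 1/2 + 1/4·1/4 = 9/16
m(3) = F(3) + f(1)·m(2) + f(2)·m(1) = 1/2 + 1/4·9/16 + 1/4·1/4 = 45/64
m(4) = F(4) + f(1)·m(3) + f(2)·m(2) = 3/4 + 1/4·45/64 + 1/4·9/16 = 273/256
m(5) = F(5) + f(1)·m(4) + f(2)·m(3) + f(4)·m(1) = 1 + 1/4·273/256 + 1/4·45/64 + 1/4·1/4 = 1541/1024
m(6) = F(6) + f(1)·m(5) + f(2)·m(4) + f(4)·m(2) + f(5)·m(1) = 1 + 1/4·1541/1024 + 1/4·273/256 + 1/4·9/16 + 1/4·1/4 = 7561/4096
E[N_6] = m(6) = 7561/4096


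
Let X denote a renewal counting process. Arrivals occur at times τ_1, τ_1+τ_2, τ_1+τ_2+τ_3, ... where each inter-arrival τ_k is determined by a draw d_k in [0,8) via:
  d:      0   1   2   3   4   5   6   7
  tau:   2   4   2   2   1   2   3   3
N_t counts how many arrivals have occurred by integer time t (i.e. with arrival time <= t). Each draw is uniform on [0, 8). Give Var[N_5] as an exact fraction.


420945199/1073741824

Inter-arrival values over d=0..7: [2, 4, 2, 2, 1, 2, 3, 3]
Each d has probability 1/8, so the pmf of τ is: f(1) = 1/8, f(2) = 1/2, f(3) = 1/4, f(4) = 1/8
Let p_n(j) = P(N_n = j), with p_0 = [1]. Condition on τ_1: p_n(0) = P(τ > n), and for j >= 1, p_n(j) = Σ_{k<=n} f(k)·p_{n−k}(j−1)
p_1 = [7/8, 1/8]  (j = 0..1)
p_2 = [3/8, 39/64, 1/64]  (j = 0..2)
p_3 = [1/8, 47/64, 71/512, 1/512]  (j = 0..3)
p_4 = [0, 35/64, 219/512, 103/4096, 1/4096]  (j = 0..4)
p_5 = [0, 17/64, 309/512, 519/4096, 135/32768, 1/32768]  (j = 0..5)
E[N_5] = Σ j·p_5(j) = 61257/32768;  E[N_5²] = Σ j²·p_5(j) = 127361/32768
Var[N_5] = 127361/32768 − (61257/32768)² = 420945199/1073741824


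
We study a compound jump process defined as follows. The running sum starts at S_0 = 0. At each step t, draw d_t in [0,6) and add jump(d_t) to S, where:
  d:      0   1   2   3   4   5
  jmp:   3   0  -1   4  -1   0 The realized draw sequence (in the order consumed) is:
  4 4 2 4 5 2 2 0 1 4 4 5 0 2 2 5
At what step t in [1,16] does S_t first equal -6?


7

t=0: S=0, d=4, jump=-1, S_1=-1
t=1: S=-1, d=4, jump=-1, S_2=-2
t=2: S=-2, d=2, jump=-1, S_3=-3
t=3: S=-3, d=4, jump=-1, S_4=-4
t=4: S=-4, d=5, jump=0, S_5=-4
t=5: S=-4, d=2, jump=-1, S_6=-5
t=6: S=-5, d=2, jump=-1, S_7=-6
t=7: S=-6, d=0, jump=3, S_8=-3
t=8: S=-3, d=1, jump=0, S_9=-3
t=9: S=-3, d=4, jump=-1, S_10=-4
t=10: S=-4, d=4, jump=-1, S_11=-5
t=11: S=-5, d=5, jump=0, S_12=-5
t=12: S=-5, d=0, jump=3, S_13=-2
t=13: S=-2, d=2, jump=-1, S_14=-3
t=14: S=-3, d=2, jump=-1, S_15=-4
t=15: S=-4, d=5, jump=0, S_16=-4


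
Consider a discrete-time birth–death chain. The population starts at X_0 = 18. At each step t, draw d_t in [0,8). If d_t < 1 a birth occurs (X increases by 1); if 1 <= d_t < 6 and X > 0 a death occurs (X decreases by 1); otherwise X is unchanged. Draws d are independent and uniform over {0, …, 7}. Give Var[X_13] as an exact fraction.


X can drop by at most 1 per step and X_0 = 18 > T = 13, so X_t >= 18 − t >= 5 > 0 for every t <= 13: the floor at 0 (the 'and X > 0' condition) never binds. Hence X_13 = X_0 + Σ_{t<13} Y_t with i.i.d. increments Y_t = y(d_t) ∈ {+1, −1, 0}.
Outcome values over d=0..7: [1, -1, -1, -1, -1, -1, 0, 0]
Σy = -4, Σy² = 6, M = 8
μ = -4/8 = -1/2,  σ² = 6/8 − (-1/2)² = 1/2
Independent increments: Var[X_13] = 13·σ² = 13·(1/2) = 13/2

13/2


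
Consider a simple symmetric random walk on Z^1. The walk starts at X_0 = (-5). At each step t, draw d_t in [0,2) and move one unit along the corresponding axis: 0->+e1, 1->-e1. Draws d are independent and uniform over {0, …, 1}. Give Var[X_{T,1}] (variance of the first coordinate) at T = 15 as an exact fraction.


15

Outcome values over d=0..1: [1, -1]
Σy = 0, Σy² = 2, M = 2
μ = 0/2 = 0,  σ² = 2/2 − (0)² = 1
Independent increments: Var[X_15] = 15·σ² = 15·(1) = 15


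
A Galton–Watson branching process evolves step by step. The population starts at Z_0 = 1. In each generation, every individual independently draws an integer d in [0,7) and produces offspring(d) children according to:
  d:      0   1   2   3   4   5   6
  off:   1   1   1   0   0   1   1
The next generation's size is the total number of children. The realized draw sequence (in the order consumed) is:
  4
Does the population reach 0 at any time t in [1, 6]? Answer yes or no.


gen 0: Z_0=1, draws=[4], offspring=[0], Z_1=0
gen 1: Z_1=0, draws=[], offspring=[], Z_2=0
gen 2: Z_2=0, draws=[], offspring=[], Z_3=0
gen 3: Z_3=0, draws=[], offspring=[], Z_4=0
gen 4: Z_4=0, draws=[], offspring=[], Z_5=0
gen 5: Z_5=0, draws=[], offspring=[], Z_6=0

yes


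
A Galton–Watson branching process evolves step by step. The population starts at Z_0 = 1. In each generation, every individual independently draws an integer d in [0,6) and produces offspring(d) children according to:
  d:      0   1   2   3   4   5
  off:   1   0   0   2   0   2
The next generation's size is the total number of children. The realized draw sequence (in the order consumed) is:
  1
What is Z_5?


gen 0: Z_0=1, draws=[1], offspring=[0], Z_1=0
gen 1: Z_1=0, draws=[], offspring=[], Z_2=0
gen 2: Z_2=0, draws=[], offspring=[], Z_3=0
gen 3: Z_3=0, draws=[], offspring=[], Z_4=0
gen 4: Z_4=0, draws=[], offspring=[], Z_5=0

0


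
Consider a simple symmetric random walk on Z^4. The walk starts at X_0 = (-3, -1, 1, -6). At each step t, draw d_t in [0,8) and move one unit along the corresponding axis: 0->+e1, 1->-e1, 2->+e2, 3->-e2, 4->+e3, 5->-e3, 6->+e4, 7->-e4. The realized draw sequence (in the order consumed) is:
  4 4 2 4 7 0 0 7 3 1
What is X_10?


t=0: X=(-3, -1, 1, -6), d=4 → +e3, X_1=(-3, -1, 2, -6)
t=1: X=(-3, -1, 2, -6), d=4 → +e3, X_2=(-3, -1, 3, -6)
t=2: X=(-3, -1, 3, -6), d=2 → +e2, X_3=(-3, 0, 3, -6)
t=3: X=(-3, 0, 3, -6), d=4 → +e3, X_4=(-3, 0, 4, -6)
t=4: X=(-3, 0, 4, -6), d=7 → -e4, X_5=(-3, 0, 4, -7)
t=5: X=(-3, 0, 4, -7), d=0 → +e1, X_6=(-2, 0, 4, -7)
t=6: X=(-2, 0, 4, -7), d=0 → +e1, X_7=(-1, 0, 4, -7)
t=7: X=(-1, 0, 4, -7), d=7 → -e4, X_8=(-1, 0, 4, -8)
t=8: X=(-1, 0, 4, -8), d=3 → -e2, X_9=(-1, -1, 4, -8)
t=9: X=(-1, -1, 4, -8), d=1 → -e1, X_10=(-2, -1, 4, -8)

(-2, -1, 4, -8)


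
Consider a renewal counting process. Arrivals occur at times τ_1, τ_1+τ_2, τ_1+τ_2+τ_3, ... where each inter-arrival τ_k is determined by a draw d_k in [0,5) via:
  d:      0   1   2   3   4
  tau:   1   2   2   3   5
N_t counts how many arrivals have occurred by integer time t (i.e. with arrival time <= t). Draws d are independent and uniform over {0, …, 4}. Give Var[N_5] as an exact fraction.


5634784/9765625

Inter-arrival values over d=0..4: [1, 2, 2, 3, 5]
Each d has probability 1/5, so the pmf of τ is: f(1) = 1/5, f(2) = 2/5, f(3) = 1/5, f(5) = 1/5
Let p_n(j) = P(N_n = j), with p_0 = [1]. Condition on τ_1: p_n(0) = P(τ > n), and for j >= 1, p_n(j) = Σ_{k<=n} f(k)·p_{n−k}(j−1)
p_1 = [4/5, 1/5]  (j = 0..1)
p_2 = [2/5, 14/25, 1/25]  (j = 0..2)
p_3 = [1/5, 3/5, 24/125, 1/125]  (j = 0..3)
p_4 = [1/5, 9/25, 48/125, 34/625, 1/625]  (j = 0..4)
p_5 = [0, 2/5, 53/125, 101/625, 44/3125, 1/3125]  (j = 0..5)
E[N_5] = Σ j·p_5(j) = 5596/3125;  E[N_5²] = Σ j²·p_5(j) = 11824/3125
Var[N_5] = 11824/3125 − (5596/3125)² = 5634784/9765625


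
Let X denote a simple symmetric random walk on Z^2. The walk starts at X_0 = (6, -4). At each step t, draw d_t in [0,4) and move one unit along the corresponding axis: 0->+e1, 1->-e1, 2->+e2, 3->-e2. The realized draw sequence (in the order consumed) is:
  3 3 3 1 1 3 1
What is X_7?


t=0: X=(6, -4), d=3 → -e2, X_1=(6, -5)
t=1: X=(6, -5), d=3 → -e2, X_2=(6, -6)
t=2: X=(6, -6), d=3 → -e2, X_3=(6, -7)
t=3: X=(6, -7), d=1 → -e1, X_4=(5, -7)
t=4: X=(5, -7), d=1 → -e1, X_5=(4, -7)
t=5: X=(4, -7), d=3 → -e2, X_6=(4, -8)
t=6: X=(4, -8), d=1 → -e1, X_7=(3, -8)

(3, -8)


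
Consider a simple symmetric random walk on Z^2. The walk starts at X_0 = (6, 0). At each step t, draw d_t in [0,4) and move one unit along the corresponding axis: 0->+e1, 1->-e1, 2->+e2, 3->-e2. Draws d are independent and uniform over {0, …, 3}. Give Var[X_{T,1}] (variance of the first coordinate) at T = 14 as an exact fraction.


Outcome values over d=0..3: [1, -1, 0, 0]
Σy = 0, Σy² = 2, M = 4
μ = 0/4 = 0,  σ² = 2/4 − (0)² = 1/2
Independent increments: Var[X_14] = 14·σ² = 14·(1/2) = 7

7


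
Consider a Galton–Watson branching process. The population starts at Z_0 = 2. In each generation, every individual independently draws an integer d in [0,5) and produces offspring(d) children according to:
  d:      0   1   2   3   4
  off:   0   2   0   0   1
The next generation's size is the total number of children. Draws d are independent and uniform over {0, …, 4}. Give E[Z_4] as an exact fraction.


Outcome values over d=0..4: [0, 2, 0, 0, 1]
Σy = 3, Σy² = 5, M = 5
μ = 3/5 = 3/5,  σ² = 5/5 − (3/5)² = 16/25
E[Z_0] = 2
E[Z_1] = 3/5·E[Z_0] = 6/5
E[Z_2] = 3/5·E[Z_1] = 18/25
E[Z_3] = 3/5·E[Z_2] = 54/125
E[Z_4] = 3/5·E[Z_3] = 162/625

162/625
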